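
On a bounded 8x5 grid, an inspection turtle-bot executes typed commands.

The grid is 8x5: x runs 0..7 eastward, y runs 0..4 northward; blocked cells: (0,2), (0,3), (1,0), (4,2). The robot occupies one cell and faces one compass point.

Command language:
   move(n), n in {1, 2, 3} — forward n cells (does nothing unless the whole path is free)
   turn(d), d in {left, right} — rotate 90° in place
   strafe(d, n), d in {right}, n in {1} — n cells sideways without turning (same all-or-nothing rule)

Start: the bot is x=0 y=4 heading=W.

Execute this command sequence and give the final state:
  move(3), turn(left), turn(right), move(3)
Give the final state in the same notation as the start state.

from: x=0 y=4 heading=W
step 1 (move(3)): x=0 y=4 heading=W
step 2 (turn(left)): x=0 y=4 heading=S
step 3 (turn(right)): x=0 y=4 heading=W
step 4 (move(3)): x=0 y=4 heading=W

x=0 y=4 heading=W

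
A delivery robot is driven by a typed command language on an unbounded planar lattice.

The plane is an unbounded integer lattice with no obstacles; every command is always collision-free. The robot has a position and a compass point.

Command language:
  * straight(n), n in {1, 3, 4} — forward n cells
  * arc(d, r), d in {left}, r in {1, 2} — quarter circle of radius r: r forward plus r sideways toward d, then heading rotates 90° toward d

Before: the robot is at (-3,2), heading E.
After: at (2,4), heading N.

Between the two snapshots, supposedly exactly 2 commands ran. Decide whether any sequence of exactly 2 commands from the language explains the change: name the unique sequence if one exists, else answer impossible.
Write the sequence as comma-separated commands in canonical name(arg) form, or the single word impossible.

key: cell and facing (now N) both changed — the 2 commands mix motion and turning
initial: at (-3,2), heading E
[1] after straight(3): at (0,2), heading E
[2] after arc(left, 2): at (2,4), heading N
all 25 alternatives checked — unique.

straight(3), arc(left, 2)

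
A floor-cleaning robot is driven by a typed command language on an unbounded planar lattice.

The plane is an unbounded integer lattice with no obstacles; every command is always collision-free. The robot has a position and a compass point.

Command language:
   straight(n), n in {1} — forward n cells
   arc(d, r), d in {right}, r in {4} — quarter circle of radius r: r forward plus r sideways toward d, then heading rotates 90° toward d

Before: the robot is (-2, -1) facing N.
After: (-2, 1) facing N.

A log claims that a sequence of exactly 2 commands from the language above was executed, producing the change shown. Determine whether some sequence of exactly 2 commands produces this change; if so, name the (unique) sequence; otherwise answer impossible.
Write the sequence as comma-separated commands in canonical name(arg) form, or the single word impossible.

straight(1), straight(1)

key: still facing N at the end — nothing in the sequence rotates
initial: (-2, -1) facing N
t=1 straight(1) ⇒ (-2, 0) facing N
t=2 straight(1) ⇒ (-2, 1) facing N
no other 2-command option fits: unique.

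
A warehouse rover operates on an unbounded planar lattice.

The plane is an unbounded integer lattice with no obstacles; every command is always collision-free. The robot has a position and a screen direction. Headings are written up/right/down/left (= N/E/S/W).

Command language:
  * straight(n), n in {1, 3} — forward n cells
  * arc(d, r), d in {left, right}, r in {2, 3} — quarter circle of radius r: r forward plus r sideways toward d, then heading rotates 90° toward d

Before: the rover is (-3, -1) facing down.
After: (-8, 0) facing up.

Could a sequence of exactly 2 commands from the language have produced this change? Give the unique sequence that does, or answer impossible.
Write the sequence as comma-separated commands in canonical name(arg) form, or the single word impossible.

key: running arc(right, 3) before arc(right, 2) would end elsewhere — order is forced
start: (-3, -1) facing down
t=1 arc(right, 2) ⇒ (-5, -3) facing left
t=2 arc(right, 3) ⇒ (-8, 0) facing up
no other 2-command option fits: unique.

arc(right, 2), arc(right, 3)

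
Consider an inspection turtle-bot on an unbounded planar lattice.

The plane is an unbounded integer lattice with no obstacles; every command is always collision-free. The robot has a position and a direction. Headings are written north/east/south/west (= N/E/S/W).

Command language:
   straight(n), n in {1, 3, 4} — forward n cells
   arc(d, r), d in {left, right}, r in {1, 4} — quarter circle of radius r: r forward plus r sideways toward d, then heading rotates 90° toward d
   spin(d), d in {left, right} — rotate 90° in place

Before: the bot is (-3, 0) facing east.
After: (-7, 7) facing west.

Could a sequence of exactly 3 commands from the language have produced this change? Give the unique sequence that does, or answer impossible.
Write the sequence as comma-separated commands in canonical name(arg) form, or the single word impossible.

key: cell and facing (now W) both changed — the 3 commands mix motion and turning
from: (-3, 0) facing east
1. spin(left) → (-3, 0) facing north
2. straight(3) → (-3, 3) facing north
3. arc(left, 4) → (-7, 7) facing west
all 729 alternatives checked — unique.

spin(left), straight(3), arc(left, 4)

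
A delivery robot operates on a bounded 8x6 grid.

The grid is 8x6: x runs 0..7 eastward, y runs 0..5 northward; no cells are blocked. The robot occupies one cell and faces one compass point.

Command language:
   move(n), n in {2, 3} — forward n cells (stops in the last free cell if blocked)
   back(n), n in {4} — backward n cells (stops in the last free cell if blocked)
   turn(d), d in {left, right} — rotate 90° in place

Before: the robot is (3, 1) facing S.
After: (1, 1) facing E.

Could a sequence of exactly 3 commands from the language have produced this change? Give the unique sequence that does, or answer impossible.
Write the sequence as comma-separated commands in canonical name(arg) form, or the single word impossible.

key: order matters: swapping turn(left) and back(4) lands elsewhere
start: (3, 1) facing S
t=1 turn(left) ⇒ (3, 1) facing E
t=2 move(2) ⇒ (5, 1) facing E
t=3 back(4) ⇒ (1, 1) facing E
no other 3-command option fits: unique.

turn(left), move(2), back(4)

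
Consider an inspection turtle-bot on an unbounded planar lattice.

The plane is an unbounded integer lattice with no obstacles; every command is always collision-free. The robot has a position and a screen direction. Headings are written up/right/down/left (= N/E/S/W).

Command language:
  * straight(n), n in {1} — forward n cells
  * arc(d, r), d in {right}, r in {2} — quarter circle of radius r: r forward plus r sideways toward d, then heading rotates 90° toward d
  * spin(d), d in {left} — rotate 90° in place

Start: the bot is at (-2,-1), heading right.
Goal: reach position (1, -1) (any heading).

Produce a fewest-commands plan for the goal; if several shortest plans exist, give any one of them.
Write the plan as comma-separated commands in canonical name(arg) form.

straight(1), straight(1), straight(1)

initial: at (-2,-1), heading right
step 1 (straight(1)): at (-1,-1), heading right
step 2 (straight(1)): at (0,-1), heading right
step 3 (straight(1)): at (1,-1), heading right
no 2-step plan works, so 3 is optimal.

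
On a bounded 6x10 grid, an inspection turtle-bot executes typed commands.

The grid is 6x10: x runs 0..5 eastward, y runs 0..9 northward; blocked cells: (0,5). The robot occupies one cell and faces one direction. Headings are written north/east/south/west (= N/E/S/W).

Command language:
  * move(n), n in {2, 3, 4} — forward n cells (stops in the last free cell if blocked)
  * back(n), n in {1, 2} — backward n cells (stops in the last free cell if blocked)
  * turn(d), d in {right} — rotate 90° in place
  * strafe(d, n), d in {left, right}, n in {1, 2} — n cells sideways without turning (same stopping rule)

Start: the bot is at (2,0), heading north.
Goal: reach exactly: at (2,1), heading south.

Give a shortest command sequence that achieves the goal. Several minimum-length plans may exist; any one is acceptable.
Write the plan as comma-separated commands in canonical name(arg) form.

start: at (2,0), heading north
1. turn(right) → at (2,0), heading east
2. turn(right) → at (2,0), heading south
3. back(1) → at (2,1), heading south
shorter routes all fall short; 3 is best.

turn(right), turn(right), back(1)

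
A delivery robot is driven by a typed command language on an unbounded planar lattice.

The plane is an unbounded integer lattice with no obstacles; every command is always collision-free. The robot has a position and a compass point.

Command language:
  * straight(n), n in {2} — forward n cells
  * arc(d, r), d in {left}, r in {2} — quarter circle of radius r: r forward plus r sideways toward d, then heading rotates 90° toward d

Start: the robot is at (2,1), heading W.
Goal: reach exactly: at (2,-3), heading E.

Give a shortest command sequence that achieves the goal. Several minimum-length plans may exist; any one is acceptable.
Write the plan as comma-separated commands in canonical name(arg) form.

t0: at (2,1), heading W
[1] after arc(left, 2): at (0,-1), heading S
[2] after arc(left, 2): at (2,-3), heading E
no 1-step plan works, so 2 is optimal.

arc(left, 2), arc(left, 2)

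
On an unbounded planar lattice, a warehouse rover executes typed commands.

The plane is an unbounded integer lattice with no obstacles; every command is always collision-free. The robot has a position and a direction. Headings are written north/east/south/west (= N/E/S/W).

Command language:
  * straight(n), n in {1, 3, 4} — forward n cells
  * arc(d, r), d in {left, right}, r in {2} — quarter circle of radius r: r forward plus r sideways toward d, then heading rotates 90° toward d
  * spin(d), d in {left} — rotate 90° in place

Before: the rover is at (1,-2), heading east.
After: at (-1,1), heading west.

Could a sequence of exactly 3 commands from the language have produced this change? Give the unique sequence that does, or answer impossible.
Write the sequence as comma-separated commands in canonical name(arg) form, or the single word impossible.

spin(left), straight(1), arc(left, 2)

key: running arc(left, 2) before spin(left) would end elsewhere — order is forced
t0: at (1,-2), heading east
[1] after spin(left): at (1,-2), heading north
[2] after straight(1): at (1,-1), heading north
[3] after arc(left, 2): at (-1,1), heading west
no other 3-command option fits: unique.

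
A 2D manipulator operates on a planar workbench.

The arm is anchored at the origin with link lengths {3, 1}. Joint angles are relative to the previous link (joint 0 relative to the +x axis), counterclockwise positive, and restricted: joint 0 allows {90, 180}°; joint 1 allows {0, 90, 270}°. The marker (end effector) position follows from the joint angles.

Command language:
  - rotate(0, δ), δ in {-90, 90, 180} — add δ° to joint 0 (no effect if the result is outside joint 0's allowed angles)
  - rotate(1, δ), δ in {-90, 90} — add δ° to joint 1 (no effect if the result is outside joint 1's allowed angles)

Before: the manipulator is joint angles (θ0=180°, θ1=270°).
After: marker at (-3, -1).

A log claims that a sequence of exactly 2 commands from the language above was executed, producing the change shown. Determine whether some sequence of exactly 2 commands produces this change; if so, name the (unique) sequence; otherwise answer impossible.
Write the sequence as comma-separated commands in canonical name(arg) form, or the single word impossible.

rotate(1, 90), rotate(1, 90)

start: joint angles (θ0=180°, θ1=270°)
1. rotate(1, 90) → joint angles (θ0=180°, θ1=0°)
2. rotate(1, 90) → joint angles (θ0=180°, θ1=90°)
uniquely the one of 25 2-step routes that fits.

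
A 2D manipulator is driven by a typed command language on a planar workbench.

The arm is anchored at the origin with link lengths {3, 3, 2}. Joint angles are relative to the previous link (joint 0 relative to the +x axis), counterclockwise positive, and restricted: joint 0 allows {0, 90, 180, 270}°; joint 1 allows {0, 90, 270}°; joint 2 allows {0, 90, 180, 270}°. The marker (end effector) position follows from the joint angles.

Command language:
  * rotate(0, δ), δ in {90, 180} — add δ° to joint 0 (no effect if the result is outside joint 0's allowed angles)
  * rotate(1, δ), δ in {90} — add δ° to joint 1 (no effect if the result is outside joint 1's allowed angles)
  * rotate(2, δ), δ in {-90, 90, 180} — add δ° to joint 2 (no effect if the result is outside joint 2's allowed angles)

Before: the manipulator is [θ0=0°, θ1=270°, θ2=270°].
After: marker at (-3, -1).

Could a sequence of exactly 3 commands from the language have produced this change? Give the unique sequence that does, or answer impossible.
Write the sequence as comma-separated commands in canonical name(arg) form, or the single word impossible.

rotate(0, 90), rotate(0, 90), rotate(0, 90)

begin: [θ0=0°, θ1=270°, θ2=270°]
[1] after rotate(0, 90): [θ0=90°, θ1=270°, θ2=270°]
[2] after rotate(0, 90): [θ0=180°, θ1=270°, θ2=270°]
[3] after rotate(0, 90): [θ0=270°, θ1=270°, θ2=270°]
uniquely the one of 216 3-step routes that fits.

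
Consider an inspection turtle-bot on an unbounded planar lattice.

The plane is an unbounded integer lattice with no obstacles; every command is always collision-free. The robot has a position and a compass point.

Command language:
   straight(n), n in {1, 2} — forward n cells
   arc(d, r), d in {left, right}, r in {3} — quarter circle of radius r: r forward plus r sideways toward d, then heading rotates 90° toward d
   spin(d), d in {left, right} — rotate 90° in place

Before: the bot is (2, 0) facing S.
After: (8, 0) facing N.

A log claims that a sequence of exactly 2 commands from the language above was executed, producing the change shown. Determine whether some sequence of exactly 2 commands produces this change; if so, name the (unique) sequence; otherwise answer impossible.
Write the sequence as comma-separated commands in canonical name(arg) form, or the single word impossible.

key: position moved to (8,0) AND the heading swung to N — translation plus rotation needed
from: (2, 0) facing S
t=1 arc(left, 3) ⇒ (5, -3) facing E
t=2 arc(left, 3) ⇒ (8, 0) facing N
all 36 alternatives checked — unique.

arc(left, 3), arc(left, 3)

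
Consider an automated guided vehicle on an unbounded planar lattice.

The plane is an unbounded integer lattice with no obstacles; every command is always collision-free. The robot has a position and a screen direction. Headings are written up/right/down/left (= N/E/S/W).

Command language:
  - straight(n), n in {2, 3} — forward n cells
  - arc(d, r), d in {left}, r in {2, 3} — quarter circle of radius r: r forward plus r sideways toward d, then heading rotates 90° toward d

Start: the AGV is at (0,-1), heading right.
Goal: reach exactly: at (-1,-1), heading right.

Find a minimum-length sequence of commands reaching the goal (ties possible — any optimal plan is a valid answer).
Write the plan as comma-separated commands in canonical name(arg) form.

initial: at (0,-1), heading right
t=1 arc(left, 3) ⇒ at (3,2), heading up
t=2 arc(left, 2) ⇒ at (1,4), heading left
t=3 straight(3) ⇒ at (-2,4), heading left
t=4 arc(left, 2) ⇒ at (-4,2), heading down
t=5 arc(left, 3) ⇒ at (-1,-1), heading right
minimal: 5 command(s), checked below 5.

arc(left, 3), arc(left, 2), straight(3), arc(left, 2), arc(left, 3)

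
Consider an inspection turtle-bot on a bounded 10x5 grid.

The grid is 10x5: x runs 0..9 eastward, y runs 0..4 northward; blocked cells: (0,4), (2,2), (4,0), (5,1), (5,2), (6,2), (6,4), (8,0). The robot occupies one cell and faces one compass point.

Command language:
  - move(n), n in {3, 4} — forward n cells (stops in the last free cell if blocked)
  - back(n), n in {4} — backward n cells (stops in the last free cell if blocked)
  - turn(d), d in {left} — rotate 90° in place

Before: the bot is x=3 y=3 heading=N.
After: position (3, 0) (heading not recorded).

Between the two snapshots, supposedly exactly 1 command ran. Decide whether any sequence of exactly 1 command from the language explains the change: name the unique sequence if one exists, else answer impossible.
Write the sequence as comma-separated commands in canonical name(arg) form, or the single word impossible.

back(4)

key: back(4) runs into the grid edge before its full distance
t0: x=3 y=3 heading=N
t=1 back(4) ⇒ x=3 y=0 heading=N
uniquely the one of 4 1-step routes that fits.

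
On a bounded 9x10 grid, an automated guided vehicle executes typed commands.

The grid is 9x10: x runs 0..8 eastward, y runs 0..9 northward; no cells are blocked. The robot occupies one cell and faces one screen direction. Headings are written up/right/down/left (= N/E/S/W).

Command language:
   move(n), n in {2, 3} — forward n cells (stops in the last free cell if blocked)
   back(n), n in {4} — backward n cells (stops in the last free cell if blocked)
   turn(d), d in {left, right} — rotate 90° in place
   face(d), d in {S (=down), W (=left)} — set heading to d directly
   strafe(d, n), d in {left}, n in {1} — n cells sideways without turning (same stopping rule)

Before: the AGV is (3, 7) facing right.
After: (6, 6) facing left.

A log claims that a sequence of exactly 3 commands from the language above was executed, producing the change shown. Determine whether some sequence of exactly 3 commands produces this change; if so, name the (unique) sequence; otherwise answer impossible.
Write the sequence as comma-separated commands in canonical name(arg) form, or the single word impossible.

key: cell and facing (now W) both changed — the 3 commands mix motion and turning
from: (3, 7) facing right
step 1 (move(3)): (6, 7) facing right
step 2 (face(W)): (6, 7) facing left
step 3 (strafe(left, 1)): (6, 6) facing left
no rival 3-sequence matches.

move(3), face(W), strafe(left, 1)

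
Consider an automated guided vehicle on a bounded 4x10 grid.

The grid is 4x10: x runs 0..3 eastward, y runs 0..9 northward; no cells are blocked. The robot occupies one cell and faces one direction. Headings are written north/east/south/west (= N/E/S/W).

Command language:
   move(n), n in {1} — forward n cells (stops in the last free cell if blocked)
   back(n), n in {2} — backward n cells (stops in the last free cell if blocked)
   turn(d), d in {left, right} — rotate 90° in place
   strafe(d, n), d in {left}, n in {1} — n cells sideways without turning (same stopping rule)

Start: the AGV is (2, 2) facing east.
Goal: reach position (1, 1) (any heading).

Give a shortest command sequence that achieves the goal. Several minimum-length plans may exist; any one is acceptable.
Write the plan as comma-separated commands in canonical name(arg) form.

move(1), back(2), turn(right), move(1)

begin: (2, 2) facing east
[1] after move(1): (3, 2) facing east
[2] after back(2): (1, 2) facing east
[3] after turn(right): (1, 2) facing south
[4] after move(1): (1, 1) facing south
shorter routes all fall short; 4 is best.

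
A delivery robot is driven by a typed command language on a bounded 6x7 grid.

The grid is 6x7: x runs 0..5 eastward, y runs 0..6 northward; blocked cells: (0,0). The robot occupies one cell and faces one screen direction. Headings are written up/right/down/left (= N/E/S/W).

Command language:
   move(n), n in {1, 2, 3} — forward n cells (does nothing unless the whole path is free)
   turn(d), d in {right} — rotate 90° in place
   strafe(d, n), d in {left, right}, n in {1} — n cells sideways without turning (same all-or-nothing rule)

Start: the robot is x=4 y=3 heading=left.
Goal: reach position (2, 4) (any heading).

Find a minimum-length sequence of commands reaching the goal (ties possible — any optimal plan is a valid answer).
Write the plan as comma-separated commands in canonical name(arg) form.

strafe(right, 1), move(2)

initial: x=4 y=3 heading=left
1. strafe(right, 1) → x=4 y=4 heading=left
2. move(2) → x=2 y=4 heading=left
minimal: 2 command(s), checked below 2.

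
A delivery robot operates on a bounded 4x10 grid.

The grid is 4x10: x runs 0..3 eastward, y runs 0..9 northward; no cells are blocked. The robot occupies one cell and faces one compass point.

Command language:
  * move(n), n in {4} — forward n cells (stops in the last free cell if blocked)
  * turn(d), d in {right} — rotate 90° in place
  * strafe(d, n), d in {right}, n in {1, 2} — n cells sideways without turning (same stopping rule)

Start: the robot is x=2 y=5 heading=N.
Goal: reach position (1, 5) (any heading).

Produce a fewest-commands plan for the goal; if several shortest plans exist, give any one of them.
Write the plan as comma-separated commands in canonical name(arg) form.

initial: x=2 y=5 heading=N
1. turn(right) → x=2 y=5 heading=E
2. turn(right) → x=2 y=5 heading=S
3. strafe(right, 1) → x=1 y=5 heading=S
nothing shorter than 3 reaches the goal.

turn(right), turn(right), strafe(right, 1)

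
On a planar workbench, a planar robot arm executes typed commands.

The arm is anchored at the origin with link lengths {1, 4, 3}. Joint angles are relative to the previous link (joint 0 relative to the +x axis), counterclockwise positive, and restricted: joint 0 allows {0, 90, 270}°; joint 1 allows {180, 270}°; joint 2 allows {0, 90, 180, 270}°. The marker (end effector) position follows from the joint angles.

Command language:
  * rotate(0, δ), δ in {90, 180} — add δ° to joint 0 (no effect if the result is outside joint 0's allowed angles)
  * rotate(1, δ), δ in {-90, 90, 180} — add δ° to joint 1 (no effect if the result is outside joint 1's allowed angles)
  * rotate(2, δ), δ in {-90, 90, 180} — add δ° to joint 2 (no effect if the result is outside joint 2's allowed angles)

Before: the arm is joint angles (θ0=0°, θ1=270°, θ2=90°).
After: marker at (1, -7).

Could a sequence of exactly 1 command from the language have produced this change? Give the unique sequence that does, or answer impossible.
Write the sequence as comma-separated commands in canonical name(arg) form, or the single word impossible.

rotate(2, -90)

begin: joint angles (θ0=0°, θ1=270°, θ2=90°)
1. rotate(2, -90) → joint angles (θ0=0°, θ1=270°, θ2=0°)
all 8 alternatives checked — unique.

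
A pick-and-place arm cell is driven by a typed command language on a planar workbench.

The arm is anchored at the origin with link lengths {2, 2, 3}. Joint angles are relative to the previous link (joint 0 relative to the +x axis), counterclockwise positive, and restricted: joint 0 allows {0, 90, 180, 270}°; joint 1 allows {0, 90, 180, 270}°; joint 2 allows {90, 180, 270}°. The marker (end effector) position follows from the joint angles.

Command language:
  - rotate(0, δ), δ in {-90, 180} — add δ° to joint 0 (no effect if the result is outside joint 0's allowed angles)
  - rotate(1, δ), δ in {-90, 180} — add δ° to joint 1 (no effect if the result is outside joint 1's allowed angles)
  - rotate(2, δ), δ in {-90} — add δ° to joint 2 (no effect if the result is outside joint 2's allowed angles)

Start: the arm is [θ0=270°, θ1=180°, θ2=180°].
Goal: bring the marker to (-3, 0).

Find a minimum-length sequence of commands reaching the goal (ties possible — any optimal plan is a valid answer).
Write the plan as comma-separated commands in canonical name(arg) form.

rotate(0, -90)

t0: [θ0=270°, θ1=180°, θ2=180°]
t=1 rotate(0, -90) ⇒ [θ0=180°, θ1=180°, θ2=180°]
no 0-step plan works, so 1 is optimal.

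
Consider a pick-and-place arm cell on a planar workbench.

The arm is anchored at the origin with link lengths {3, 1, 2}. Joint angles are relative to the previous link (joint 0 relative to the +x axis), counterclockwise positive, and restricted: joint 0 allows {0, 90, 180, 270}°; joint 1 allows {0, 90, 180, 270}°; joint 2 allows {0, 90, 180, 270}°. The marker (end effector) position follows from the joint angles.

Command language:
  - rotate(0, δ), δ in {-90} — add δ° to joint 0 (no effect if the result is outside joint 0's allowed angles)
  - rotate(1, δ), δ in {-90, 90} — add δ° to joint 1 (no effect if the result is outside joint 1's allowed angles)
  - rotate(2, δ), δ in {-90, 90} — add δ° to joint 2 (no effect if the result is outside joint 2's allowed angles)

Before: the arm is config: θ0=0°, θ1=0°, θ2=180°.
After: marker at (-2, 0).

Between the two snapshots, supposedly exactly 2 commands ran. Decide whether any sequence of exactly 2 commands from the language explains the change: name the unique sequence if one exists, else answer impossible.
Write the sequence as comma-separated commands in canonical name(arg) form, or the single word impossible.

from: config: θ0=0°, θ1=0°, θ2=180°
t=1 rotate(0, -90) ⇒ config: θ0=270°, θ1=0°, θ2=180°
t=2 rotate(0, -90) ⇒ config: θ0=180°, θ1=0°, θ2=180°
no other 2-command option fits: unique.

rotate(0, -90), rotate(0, -90)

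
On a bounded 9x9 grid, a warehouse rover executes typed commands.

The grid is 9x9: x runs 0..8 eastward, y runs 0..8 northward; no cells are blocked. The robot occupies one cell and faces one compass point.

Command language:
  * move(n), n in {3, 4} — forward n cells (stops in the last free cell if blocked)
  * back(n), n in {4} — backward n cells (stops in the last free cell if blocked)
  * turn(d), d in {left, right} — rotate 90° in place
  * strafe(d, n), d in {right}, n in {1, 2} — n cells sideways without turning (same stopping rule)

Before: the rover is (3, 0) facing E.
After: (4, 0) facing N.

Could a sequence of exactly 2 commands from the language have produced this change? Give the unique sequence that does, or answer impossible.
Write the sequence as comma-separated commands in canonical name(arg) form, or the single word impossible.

turn(left), strafe(right, 1)

key: position moved to (4,0) AND the heading swung to N — translation plus rotation needed
t0: (3, 0) facing E
step 1 (turn(left)): (3, 0) facing N
step 2 (strafe(right, 1)): (4, 0) facing N
uniquely the one of 49 2-step routes that fits.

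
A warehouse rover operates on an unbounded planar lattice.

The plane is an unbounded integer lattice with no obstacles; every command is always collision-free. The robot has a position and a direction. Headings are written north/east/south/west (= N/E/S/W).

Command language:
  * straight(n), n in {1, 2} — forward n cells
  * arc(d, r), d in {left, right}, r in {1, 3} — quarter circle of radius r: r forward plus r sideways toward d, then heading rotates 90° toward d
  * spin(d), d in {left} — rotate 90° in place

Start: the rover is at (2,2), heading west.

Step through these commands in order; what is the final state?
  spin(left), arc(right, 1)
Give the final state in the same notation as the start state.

from: at (2,2), heading west
t=1 spin(left) ⇒ at (2,2), heading south
t=2 arc(right, 1) ⇒ at (1,1), heading west

at (1,1), heading west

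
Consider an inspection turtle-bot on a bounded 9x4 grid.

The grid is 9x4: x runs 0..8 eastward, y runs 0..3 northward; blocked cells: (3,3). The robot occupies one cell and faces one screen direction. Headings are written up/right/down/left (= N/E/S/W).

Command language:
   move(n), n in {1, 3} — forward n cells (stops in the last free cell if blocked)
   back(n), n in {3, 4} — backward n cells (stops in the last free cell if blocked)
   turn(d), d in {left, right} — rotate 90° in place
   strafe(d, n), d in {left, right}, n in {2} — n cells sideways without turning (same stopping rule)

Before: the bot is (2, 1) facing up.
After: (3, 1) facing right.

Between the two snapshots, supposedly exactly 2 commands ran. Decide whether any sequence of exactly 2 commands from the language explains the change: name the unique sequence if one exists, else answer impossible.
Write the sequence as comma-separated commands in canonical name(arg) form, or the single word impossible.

turn(right), move(1)

key: position moved to (3,1) AND the heading swung to E — translation plus rotation needed
t0: (2, 1) facing up
[1] after turn(right): (2, 1) facing right
[2] after move(1): (3, 1) facing right
no rival 2-sequence matches.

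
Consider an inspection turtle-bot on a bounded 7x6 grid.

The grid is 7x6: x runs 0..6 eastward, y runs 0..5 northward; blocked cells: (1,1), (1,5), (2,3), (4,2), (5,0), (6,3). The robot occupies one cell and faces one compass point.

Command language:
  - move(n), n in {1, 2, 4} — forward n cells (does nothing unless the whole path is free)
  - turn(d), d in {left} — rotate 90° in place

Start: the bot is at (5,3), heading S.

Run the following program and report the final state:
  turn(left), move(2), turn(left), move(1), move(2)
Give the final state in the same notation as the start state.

at (5,4), heading N

t0: at (5,3), heading S
t=1 turn(left) ⇒ at (5,3), heading E
t=2 move(2) ⇒ at (5,3), heading E
t=3 turn(left) ⇒ at (5,3), heading N
t=4 move(1) ⇒ at (5,4), heading N
t=5 move(2) ⇒ at (5,4), heading N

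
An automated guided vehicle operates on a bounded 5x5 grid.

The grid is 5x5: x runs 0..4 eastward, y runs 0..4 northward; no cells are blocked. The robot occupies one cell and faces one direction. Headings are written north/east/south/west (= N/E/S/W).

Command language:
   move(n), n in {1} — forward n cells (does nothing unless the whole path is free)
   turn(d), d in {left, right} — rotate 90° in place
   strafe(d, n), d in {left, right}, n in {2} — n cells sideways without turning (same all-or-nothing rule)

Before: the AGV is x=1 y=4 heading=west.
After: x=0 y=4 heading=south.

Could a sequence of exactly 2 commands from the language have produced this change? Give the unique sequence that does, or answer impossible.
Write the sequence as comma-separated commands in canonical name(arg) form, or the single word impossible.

move(1), turn(left)

key: cell and facing (now S) both changed — the 2 commands mix motion and turning
t0: x=1 y=4 heading=west
step 1 (move(1)): x=0 y=4 heading=west
step 2 (turn(left)): x=0 y=4 heading=south
no rival 2-sequence matches.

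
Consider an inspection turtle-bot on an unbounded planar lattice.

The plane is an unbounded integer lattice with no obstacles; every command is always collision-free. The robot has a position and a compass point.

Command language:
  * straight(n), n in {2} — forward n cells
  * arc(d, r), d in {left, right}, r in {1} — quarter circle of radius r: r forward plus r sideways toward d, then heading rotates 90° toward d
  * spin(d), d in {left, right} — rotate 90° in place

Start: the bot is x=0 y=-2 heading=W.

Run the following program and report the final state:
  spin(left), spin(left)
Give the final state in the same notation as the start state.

x=0 y=-2 heading=E

start: x=0 y=-2 heading=W
1. spin(left) → x=0 y=-2 heading=S
2. spin(left) → x=0 y=-2 heading=E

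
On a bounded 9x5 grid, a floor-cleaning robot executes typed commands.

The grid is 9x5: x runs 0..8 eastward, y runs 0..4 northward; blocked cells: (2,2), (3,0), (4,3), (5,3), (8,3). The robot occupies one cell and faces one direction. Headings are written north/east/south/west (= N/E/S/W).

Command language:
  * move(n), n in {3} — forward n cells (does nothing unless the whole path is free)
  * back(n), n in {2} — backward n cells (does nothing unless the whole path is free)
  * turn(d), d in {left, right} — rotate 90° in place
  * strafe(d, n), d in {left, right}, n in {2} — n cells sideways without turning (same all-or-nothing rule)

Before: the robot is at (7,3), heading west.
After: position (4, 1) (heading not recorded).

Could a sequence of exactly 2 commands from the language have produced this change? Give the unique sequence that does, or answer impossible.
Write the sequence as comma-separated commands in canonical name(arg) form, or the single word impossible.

strafe(left, 2), move(3)

key: running move(3) before strafe(left, 2) would end elsewhere — order is forced
t0: at (7,3), heading west
t=1 strafe(left, 2) ⇒ at (7,1), heading west
t=2 move(3) ⇒ at (4,1), heading west
all 36 alternatives checked — unique.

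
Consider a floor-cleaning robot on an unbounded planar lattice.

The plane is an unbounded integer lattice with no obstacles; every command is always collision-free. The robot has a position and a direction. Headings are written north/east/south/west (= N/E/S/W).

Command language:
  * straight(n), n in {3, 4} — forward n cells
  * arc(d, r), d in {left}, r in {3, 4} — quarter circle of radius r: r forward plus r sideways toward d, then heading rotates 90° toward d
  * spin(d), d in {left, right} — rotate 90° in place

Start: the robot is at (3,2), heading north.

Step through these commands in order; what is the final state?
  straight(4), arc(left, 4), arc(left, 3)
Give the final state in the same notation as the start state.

start: at (3,2), heading north
1. straight(4) → at (3,6), heading north
2. arc(left, 4) → at (-1,10), heading west
3. arc(left, 3) → at (-4,7), heading south

at (-4,7), heading south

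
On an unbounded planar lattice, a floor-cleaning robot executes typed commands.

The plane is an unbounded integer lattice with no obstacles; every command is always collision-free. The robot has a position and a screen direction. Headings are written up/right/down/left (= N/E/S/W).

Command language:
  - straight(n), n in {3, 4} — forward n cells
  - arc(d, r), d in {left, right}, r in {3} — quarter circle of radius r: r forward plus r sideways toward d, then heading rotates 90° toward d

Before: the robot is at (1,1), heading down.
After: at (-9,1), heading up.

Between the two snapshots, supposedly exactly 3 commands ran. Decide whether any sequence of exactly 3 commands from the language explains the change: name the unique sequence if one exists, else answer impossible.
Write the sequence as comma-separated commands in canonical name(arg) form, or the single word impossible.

key: position moved to (-9,1) AND the heading swung to N — translation plus rotation needed
t0: at (1,1), heading down
[1] after arc(right, 3): at (-2,-2), heading left
[2] after straight(4): at (-6,-2), heading left
[3] after arc(right, 3): at (-9,1), heading up
no rival 3-sequence matches.

arc(right, 3), straight(4), arc(right, 3)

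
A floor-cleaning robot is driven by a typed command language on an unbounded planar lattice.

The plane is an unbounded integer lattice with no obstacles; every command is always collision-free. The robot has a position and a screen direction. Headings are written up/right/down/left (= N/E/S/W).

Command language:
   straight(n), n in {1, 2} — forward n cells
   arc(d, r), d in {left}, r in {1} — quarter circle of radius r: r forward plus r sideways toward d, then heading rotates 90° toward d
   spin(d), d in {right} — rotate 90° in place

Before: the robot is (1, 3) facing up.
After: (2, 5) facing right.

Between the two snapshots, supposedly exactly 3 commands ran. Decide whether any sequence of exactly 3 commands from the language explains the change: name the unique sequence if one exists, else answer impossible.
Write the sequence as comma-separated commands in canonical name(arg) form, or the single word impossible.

key: cell and facing (now E) both changed — the 3 commands mix motion and turning
start: (1, 3) facing up
[1] after straight(2): (1, 5) facing up
[2] after spin(right): (1, 5) facing right
[3] after straight(1): (2, 5) facing right
all 64 alternatives checked — unique.

straight(2), spin(right), straight(1)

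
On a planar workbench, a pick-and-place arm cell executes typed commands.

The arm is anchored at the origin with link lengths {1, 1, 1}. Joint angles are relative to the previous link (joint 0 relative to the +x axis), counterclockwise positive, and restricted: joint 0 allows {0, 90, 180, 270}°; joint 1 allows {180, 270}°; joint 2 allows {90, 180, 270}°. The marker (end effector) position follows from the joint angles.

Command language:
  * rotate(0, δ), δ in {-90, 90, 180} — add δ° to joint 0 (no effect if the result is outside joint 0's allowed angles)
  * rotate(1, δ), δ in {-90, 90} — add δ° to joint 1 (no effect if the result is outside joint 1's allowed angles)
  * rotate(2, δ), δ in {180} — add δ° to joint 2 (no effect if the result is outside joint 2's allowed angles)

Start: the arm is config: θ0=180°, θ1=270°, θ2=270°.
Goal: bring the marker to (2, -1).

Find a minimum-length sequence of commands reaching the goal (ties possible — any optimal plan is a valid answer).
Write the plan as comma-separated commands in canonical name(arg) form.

t0: config: θ0=180°, θ1=270°, θ2=270°
step 1 (rotate(0, 180)): config: θ0=0°, θ1=270°, θ2=270°
step 2 (rotate(2, 180)): config: θ0=0°, θ1=270°, θ2=90°
nothing shorter than 2 reaches the goal.

rotate(0, 180), rotate(2, 180)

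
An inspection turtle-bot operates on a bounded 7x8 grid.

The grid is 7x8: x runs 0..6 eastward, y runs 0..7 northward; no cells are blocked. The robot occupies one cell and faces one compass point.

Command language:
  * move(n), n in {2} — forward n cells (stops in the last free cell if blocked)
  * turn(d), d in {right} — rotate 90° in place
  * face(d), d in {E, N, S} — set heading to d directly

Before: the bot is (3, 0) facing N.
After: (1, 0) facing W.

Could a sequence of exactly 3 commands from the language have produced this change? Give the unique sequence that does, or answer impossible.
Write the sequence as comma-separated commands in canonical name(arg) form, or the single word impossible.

key: position moved to (1,0) AND the heading swung to W — translation plus rotation needed
start: (3, 0) facing N
step 1 (face(S)): (3, 0) facing S
step 2 (turn(right)): (3, 0) facing W
step 3 (move(2)): (1, 0) facing W
no rival 3-sequence matches.

face(S), turn(right), move(2)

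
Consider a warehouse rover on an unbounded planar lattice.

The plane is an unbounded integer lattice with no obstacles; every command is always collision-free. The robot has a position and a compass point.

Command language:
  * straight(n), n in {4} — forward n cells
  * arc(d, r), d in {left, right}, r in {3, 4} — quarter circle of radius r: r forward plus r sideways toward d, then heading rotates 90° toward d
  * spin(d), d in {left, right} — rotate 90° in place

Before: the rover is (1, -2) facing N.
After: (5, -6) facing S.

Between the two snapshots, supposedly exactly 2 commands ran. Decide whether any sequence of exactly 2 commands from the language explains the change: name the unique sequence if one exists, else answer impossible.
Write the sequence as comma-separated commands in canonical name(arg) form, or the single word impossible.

key: position moved to (5,-6) AND the heading swung to S — translation plus rotation needed
initial: (1, -2) facing N
t=1 spin(right) ⇒ (1, -2) facing E
t=2 arc(right, 4) ⇒ (5, -6) facing S
uniquely the one of 49 2-step routes that fits.

spin(right), arc(right, 4)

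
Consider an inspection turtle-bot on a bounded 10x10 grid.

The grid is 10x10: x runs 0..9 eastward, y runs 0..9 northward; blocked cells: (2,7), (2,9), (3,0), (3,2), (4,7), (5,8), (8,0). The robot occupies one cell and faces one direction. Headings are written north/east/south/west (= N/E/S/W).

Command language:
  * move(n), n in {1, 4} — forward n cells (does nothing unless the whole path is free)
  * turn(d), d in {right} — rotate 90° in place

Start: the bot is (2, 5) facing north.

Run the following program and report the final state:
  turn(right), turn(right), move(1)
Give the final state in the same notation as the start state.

begin: (2, 5) facing north
step 1 (turn(right)): (2, 5) facing east
step 2 (turn(right)): (2, 5) facing south
step 3 (move(1)): (2, 4) facing south

(2, 4) facing south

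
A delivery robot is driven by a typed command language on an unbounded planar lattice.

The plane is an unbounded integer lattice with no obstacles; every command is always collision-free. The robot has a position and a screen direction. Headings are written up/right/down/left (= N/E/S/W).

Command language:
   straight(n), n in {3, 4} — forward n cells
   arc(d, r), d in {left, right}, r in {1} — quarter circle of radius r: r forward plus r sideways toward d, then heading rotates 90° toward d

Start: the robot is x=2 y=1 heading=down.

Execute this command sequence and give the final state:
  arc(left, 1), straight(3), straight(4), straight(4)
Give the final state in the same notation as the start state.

x=14 y=0 heading=right

begin: x=2 y=1 heading=down
1. arc(left, 1) → x=3 y=0 heading=right
2. straight(3) → x=6 y=0 heading=right
3. straight(4) → x=10 y=0 heading=right
4. straight(4) → x=14 y=0 heading=right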